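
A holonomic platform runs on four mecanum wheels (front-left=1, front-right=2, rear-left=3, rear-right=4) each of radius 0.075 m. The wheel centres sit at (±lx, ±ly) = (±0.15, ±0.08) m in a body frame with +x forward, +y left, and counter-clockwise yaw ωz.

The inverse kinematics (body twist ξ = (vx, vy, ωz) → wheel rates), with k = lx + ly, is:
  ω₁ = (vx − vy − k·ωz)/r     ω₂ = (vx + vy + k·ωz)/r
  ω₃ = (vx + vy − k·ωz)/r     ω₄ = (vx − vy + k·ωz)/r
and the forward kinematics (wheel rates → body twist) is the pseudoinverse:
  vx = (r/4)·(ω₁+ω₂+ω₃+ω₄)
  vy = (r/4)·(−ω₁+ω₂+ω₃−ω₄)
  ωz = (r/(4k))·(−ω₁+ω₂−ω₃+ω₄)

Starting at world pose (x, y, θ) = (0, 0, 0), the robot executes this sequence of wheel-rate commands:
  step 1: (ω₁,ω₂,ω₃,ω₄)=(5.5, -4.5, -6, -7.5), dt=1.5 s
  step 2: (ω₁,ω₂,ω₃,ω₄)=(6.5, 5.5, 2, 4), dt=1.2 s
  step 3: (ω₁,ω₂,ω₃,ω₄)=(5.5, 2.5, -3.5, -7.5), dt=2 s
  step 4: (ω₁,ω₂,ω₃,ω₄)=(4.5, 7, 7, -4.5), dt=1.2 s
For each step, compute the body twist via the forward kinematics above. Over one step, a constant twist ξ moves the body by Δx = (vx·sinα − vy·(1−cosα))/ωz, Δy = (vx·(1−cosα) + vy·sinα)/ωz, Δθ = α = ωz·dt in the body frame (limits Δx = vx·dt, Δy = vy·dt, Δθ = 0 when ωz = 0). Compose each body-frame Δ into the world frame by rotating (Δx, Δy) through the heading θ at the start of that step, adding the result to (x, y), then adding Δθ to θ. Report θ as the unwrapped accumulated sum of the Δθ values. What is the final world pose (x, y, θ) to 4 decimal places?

(-0.5222, -0.6491, -3.3302)

step 1: ξ=(vx,vy,ωz)=(-0.2344, -0.1594, -0.9375), dt=1.5 → body Δ=(-0.3888, 0.0413, -1.4062) → world pose (-0.3888, 0.0413, -1.4062)
step 2: ξ=(vx,vy,ωz)=(0.3375, -0.0563, 0.0815), dt=1.2 → body Δ=(0.4077, -0.0476, 0.0978) → world pose (-0.3690, -0.3686, -1.3084)
step 3: ξ=(vx,vy,ωz)=(-0.0563, 0.0188, -0.5707), dt=2.0 → body Δ=(-0.0704, 0.0874, -1.1413) → world pose (-0.3028, -0.2779, -2.4497)
step 4: ξ=(vx,vy,ωz)=(0.2625, 0.2625, -0.7337), dt=1.2 → body Δ=(0.4058, 0.1459, -0.8804) → world pose (-0.5222, -0.6491, -3.3302)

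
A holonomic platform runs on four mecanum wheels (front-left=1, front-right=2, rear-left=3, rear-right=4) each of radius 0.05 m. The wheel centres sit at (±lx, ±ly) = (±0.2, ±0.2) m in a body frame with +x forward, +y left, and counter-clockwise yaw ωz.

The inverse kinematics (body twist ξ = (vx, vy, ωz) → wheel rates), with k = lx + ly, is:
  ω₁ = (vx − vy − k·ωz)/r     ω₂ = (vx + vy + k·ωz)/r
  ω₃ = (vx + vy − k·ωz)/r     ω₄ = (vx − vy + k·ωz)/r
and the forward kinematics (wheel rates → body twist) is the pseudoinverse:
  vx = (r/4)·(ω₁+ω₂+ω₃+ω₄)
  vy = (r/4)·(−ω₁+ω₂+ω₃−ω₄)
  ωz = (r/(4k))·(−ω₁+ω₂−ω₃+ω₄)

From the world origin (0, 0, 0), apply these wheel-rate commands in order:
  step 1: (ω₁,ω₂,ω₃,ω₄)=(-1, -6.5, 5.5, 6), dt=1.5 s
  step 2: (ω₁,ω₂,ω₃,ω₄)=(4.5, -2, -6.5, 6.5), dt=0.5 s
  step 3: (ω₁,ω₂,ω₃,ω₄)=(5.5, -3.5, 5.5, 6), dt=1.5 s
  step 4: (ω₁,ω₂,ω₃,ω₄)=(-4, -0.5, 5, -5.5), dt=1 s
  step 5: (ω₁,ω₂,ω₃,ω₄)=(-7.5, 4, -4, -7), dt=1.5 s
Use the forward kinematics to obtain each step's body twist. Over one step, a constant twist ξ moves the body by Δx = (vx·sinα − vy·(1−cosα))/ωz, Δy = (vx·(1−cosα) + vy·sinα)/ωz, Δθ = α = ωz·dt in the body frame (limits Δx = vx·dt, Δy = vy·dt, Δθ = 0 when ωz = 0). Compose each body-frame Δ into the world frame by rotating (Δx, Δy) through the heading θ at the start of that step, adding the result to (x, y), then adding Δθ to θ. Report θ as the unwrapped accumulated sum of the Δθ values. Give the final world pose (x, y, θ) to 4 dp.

(0.1999, 0.0567, -0.3516)

step 1: ξ=(vx,vy,ωz)=(0.0500, -0.0750, -0.1562), dt=1.5 → body Δ=(0.0612, -0.1202, -0.2344) → world pose (0.0612, -0.1202, -0.2344)
step 2: ξ=(vx,vy,ωz)=(0.0312, -0.2438, 0.2031), dt=0.5 → body Δ=(0.0218, -0.1209, 0.1016) → world pose (0.0543, -0.2428, -0.1328)
step 3: ξ=(vx,vy,ωz)=(0.1688, -0.1188, -0.2656), dt=1.5 → body Δ=(0.2115, -0.2232, -0.3984) → world pose (0.2343, -0.4921, -0.5312)
step 4: ξ=(vx,vy,ωz)=(-0.0625, 0.1750, -0.2188), dt=1.0 → body Δ=(-0.0429, 0.1804, -0.2188) → world pose (0.2887, -0.3148, -0.7500)
step 5: ξ=(vx,vy,ωz)=(-0.1813, 0.1813, 0.2656), dt=1.5 → body Δ=(-0.3182, 0.2113, 0.3984) → world pose (0.1999, 0.0567, -0.3516)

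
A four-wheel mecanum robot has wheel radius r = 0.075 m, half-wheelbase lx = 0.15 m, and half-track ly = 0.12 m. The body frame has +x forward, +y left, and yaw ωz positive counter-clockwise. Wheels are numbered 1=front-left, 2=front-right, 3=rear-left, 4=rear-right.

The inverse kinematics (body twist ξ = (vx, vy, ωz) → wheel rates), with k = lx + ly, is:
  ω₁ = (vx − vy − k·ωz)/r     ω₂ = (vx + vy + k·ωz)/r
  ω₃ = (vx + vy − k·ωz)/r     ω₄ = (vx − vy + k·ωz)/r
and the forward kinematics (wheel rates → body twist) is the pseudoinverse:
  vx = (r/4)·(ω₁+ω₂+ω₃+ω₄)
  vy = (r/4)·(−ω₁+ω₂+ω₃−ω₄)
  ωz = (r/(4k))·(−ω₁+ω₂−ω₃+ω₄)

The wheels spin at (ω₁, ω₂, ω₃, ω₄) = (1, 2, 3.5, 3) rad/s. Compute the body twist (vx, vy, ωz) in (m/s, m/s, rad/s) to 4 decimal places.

(0.1781, 0.0281, 0.0347)

k = lx + ly = 0.15 + 0.12 = 0.2700
ω₁+ω₂+ω₃+ω₄ = 9.5000  →  vx = (0.075/4)·9.5000 = 0.1781
−ω₁+ω₂+ω₃−ω₄ = 1.5000  →  vy = (0.075/4)·1.5000 = 0.0281
−ω₁+ω₂−ω₃+ω₄ = 0.5000  →  ωz = (0.075/1.0800)·0.5000 = 0.0347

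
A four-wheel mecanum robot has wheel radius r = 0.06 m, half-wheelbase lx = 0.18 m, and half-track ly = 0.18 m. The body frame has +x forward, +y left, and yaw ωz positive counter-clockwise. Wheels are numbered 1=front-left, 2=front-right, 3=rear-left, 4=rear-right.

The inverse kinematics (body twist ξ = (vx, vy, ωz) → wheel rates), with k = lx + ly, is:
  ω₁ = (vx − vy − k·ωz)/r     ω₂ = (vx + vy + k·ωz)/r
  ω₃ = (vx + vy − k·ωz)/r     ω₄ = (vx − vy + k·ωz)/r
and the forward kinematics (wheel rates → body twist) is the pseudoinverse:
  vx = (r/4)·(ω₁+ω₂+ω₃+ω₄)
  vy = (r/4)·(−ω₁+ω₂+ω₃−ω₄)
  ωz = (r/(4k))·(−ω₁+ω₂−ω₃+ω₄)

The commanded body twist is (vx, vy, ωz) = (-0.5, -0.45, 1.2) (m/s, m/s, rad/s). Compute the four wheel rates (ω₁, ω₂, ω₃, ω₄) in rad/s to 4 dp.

k = lx + ly = 0.18 + 0.18 = 0.3600;  k·ωz = 0.3600·1.2 = 0.4320
ω₁ (FL) = (vx − vy − k·ωz)/r = -0.4820/0.06 = -8.0333
ω₂ (FR) = (vx + vy + k·ωz)/r = -0.5180/0.06 = -8.6333
ω₃ (RL) = (vx + vy − k·ωz)/r = -1.3820/0.06 = -23.0333
ω₄ (RR) = (vx − vy + k·ωz)/r = 0.3820/0.06 = 6.3667

(-8.0333, -8.6333, -23.0333, 6.3667)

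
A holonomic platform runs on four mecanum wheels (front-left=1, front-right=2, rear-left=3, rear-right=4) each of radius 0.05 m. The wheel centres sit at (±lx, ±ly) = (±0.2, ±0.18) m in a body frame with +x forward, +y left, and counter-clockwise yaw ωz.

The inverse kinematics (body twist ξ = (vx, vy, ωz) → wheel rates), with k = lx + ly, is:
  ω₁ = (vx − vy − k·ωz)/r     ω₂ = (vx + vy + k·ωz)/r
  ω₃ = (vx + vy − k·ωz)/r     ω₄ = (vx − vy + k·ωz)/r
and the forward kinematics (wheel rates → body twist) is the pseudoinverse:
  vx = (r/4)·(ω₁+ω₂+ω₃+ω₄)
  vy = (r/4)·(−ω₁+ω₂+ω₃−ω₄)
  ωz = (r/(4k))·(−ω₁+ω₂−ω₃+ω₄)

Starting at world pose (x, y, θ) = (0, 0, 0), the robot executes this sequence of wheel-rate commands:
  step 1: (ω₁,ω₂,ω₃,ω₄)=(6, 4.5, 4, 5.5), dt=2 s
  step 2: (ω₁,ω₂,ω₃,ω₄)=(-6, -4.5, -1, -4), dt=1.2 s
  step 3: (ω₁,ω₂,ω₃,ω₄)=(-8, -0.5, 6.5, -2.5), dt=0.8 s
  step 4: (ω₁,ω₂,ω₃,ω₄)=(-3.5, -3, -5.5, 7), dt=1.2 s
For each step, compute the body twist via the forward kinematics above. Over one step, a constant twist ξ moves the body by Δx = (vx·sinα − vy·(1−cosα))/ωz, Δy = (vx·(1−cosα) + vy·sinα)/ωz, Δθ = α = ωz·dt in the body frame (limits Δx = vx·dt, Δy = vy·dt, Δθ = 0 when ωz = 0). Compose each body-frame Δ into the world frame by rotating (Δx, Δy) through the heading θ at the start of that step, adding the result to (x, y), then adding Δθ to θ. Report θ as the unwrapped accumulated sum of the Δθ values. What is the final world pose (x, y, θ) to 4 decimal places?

(0.1925, -0.0201, 0.4145)

step 1: ξ=(vx,vy,ωz)=(0.2500, -0.0375, 0.0000), dt=2.0 → body Δ=(0.5000, -0.0750, 0.0000) → world pose (0.5000, -0.0750, 0.0000)
step 2: ξ=(vx,vy,ωz)=(-0.1938, 0.0563, -0.0493), dt=1.2 → body Δ=(-0.2304, 0.0743, -0.0592) → world pose (0.2696, -0.0007, -0.0592)
step 3: ξ=(vx,vy,ωz)=(-0.0563, 0.2063, -0.0493), dt=0.8 → body Δ=(-0.0417, 0.1658, -0.0395) → world pose (0.2378, 0.1674, -0.0987)
step 4: ξ=(vx,vy,ωz)=(-0.0625, -0.1500, 0.4276), dt=1.2 → body Δ=(-0.0266, -0.1910, 0.5132) → world pose (0.1925, -0.0201, 0.4145)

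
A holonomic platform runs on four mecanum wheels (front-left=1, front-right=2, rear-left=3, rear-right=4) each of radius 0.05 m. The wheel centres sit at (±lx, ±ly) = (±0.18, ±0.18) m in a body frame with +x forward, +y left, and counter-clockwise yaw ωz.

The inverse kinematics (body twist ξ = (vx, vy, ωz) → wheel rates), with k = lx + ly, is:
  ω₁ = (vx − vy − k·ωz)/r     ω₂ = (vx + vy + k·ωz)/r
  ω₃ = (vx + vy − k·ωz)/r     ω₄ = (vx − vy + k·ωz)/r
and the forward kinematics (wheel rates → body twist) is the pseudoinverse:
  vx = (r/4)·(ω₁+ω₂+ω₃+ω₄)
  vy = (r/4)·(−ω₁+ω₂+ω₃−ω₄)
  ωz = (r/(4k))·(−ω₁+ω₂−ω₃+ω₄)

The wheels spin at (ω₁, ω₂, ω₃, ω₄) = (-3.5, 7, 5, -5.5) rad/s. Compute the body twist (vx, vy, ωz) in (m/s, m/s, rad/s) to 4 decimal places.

k = lx + ly = 0.18 + 0.18 = 0.3600
ω₁+ω₂+ω₃+ω₄ = 3.0000  →  vx = (0.05/4)·3.0000 = 0.0375
−ω₁+ω₂+ω₃−ω₄ = 21.0000  →  vy = (0.05/4)·21.0000 = 0.2625
−ω₁+ω₂−ω₃+ω₄ = 0.0000  →  ωz = (0.05/1.4400)·0.0000 = 0.0000

(0.0375, 0.2625, 0.0000)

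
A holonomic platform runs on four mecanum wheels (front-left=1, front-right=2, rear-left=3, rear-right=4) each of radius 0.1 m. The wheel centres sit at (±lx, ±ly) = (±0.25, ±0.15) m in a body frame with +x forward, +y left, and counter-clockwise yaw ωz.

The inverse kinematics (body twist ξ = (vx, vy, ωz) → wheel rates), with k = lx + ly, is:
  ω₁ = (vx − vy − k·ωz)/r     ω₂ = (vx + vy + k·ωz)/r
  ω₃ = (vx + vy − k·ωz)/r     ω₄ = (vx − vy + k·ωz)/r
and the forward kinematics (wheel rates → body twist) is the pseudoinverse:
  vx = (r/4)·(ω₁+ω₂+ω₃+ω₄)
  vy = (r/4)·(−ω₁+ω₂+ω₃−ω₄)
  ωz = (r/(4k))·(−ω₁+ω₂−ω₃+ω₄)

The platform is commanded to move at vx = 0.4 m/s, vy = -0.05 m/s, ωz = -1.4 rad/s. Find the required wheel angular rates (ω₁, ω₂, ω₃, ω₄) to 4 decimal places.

k = lx + ly = 0.25 + 0.15 = 0.4000;  k·ωz = 0.4000·-1.4 = -0.5600
ω₁ (FL) = (vx − vy − k·ωz)/r = 1.0100/0.1 = 10.1000
ω₂ (FR) = (vx + vy + k·ωz)/r = -0.2100/0.1 = -2.1000
ω₃ (RL) = (vx + vy − k·ωz)/r = 0.9100/0.1 = 9.1000
ω₄ (RR) = (vx − vy + k·ωz)/r = -0.1100/0.1 = -1.1000

(10.1000, -2.1000, 9.1000, -1.1000)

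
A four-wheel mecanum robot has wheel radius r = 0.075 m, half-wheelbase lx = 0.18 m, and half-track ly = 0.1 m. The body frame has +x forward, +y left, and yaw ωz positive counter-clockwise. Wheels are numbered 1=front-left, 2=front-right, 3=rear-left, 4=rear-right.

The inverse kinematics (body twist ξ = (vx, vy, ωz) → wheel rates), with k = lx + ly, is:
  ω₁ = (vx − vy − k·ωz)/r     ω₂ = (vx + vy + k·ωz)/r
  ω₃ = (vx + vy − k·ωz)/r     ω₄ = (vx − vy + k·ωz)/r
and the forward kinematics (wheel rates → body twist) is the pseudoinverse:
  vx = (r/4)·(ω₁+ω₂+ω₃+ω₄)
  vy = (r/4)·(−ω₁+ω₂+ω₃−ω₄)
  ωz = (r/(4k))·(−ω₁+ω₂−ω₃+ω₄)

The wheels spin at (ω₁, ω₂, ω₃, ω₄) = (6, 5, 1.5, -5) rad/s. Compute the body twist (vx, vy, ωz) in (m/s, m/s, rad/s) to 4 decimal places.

(0.1406, 0.1031, -0.5022)

k = lx + ly = 0.18 + 0.1 = 0.2800
ω₁+ω₂+ω₃+ω₄ = 7.5000  →  vx = (0.075/4)·7.5000 = 0.1406
−ω₁+ω₂+ω₃−ω₄ = 5.5000  →  vy = (0.075/4)·5.5000 = 0.1031
−ω₁+ω₂−ω₃+ω₄ = -7.5000  →  ωz = (0.075/1.1200)·-7.5000 = -0.5022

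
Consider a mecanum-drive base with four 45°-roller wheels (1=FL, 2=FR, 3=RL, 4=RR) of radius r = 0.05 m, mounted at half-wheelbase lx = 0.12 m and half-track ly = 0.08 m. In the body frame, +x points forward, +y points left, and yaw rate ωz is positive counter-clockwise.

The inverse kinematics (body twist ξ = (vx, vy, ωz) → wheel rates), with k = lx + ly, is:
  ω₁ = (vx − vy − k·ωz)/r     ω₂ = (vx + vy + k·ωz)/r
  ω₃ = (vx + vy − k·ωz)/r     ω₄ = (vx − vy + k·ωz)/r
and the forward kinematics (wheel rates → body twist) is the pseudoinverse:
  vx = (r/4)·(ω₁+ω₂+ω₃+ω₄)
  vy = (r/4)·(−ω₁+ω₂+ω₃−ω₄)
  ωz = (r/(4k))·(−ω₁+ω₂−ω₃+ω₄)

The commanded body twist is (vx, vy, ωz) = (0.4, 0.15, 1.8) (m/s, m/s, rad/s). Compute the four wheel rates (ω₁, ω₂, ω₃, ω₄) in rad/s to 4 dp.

k = lx + ly = 0.12 + 0.08 = 0.2000;  k·ωz = 0.2000·1.8 = 0.3600
ω₁ (FL) = (vx − vy − k·ωz)/r = -0.1100/0.05 = -2.2000
ω₂ (FR) = (vx + vy + k·ωz)/r = 0.9100/0.05 = 18.2000
ω₃ (RL) = (vx + vy − k·ωz)/r = 0.1900/0.05 = 3.8000
ω₄ (RR) = (vx − vy + k·ωz)/r = 0.6100/0.05 = 12.2000

(-2.2000, 18.2000, 3.8000, 12.2000)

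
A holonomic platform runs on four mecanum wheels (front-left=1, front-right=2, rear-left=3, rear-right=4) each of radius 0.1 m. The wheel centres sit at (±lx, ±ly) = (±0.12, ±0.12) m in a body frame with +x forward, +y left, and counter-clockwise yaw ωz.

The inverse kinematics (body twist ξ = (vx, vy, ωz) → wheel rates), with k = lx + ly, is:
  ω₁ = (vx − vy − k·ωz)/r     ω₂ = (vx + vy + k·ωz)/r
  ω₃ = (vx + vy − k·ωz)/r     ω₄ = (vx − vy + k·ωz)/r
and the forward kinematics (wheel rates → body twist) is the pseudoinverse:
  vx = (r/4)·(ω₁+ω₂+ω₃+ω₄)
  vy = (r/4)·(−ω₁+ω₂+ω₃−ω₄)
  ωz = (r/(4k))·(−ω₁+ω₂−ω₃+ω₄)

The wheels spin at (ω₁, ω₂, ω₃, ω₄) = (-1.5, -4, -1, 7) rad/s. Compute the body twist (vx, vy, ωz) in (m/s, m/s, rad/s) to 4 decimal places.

k = lx + ly = 0.12 + 0.12 = 0.2400
ω₁+ω₂+ω₃+ω₄ = 0.5000  →  vx = (0.1/4)·0.5000 = 0.0125
−ω₁+ω₂+ω₃−ω₄ = -10.5000  →  vy = (0.1/4)·-10.5000 = -0.2625
−ω₁+ω₂−ω₃+ω₄ = 5.5000  →  ωz = (0.1/0.9600)·5.5000 = 0.5729

(0.0125, -0.2625, 0.5729)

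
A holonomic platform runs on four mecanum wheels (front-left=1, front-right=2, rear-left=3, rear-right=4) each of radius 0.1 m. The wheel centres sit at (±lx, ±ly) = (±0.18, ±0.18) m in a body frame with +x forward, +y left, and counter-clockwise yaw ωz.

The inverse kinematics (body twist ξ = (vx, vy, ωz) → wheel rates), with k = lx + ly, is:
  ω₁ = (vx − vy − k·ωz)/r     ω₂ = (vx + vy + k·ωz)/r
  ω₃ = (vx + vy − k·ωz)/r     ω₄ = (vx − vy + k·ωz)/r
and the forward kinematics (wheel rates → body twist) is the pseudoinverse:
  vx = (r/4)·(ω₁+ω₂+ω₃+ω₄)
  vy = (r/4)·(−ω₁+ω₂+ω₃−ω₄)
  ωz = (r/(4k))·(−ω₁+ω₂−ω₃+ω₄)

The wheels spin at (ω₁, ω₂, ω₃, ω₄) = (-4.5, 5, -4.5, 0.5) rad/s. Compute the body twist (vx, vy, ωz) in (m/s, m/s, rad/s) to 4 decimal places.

(-0.0875, 0.1125, 1.0069)

k = lx + ly = 0.18 + 0.18 = 0.3600
ω₁+ω₂+ω₃+ω₄ = -3.5000  →  vx = (0.1/4)·-3.5000 = -0.0875
−ω₁+ω₂+ω₃−ω₄ = 4.5000  →  vy = (0.1/4)·4.5000 = 0.1125
−ω₁+ω₂−ω₃+ω₄ = 14.5000  →  ωz = (0.1/1.4400)·14.5000 = 1.0069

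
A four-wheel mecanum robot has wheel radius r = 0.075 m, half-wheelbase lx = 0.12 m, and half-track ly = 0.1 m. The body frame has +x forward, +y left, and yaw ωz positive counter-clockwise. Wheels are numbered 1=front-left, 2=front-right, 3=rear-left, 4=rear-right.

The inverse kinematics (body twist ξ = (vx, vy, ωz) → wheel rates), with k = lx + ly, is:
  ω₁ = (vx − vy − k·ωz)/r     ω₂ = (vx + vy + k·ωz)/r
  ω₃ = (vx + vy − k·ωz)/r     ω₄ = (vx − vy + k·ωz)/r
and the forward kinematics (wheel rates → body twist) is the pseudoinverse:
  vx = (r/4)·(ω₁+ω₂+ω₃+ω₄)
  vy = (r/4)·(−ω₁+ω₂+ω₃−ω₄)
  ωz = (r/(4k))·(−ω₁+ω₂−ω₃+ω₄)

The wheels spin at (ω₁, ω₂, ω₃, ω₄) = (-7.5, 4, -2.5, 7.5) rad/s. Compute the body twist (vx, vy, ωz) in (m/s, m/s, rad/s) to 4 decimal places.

k = lx + ly = 0.12 + 0.1 = 0.2200
ω₁+ω₂+ω₃+ω₄ = 1.5000  →  vx = (0.075/4)·1.5000 = 0.0281
−ω₁+ω₂+ω₃−ω₄ = 1.5000  →  vy = (0.075/4)·1.5000 = 0.0281
−ω₁+ω₂−ω₃+ω₄ = 21.5000  →  ωz = (0.075/0.8800)·21.5000 = 1.8324

(0.0281, 0.0281, 1.8324)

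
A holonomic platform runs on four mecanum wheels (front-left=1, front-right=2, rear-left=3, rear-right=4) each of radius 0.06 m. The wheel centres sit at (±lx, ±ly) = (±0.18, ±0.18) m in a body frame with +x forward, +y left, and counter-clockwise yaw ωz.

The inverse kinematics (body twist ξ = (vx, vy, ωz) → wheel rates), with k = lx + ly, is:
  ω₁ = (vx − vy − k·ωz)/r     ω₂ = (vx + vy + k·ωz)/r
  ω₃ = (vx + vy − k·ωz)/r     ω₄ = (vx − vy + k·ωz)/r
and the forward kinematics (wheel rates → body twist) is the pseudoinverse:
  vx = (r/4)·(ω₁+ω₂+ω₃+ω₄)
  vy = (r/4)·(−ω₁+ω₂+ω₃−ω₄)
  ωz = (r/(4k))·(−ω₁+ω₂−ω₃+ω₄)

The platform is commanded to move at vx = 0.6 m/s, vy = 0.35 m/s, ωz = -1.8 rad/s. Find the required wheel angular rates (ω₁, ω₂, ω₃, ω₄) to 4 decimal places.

(14.9667, 5.0333, 26.6333, -6.6333)

k = lx + ly = 0.18 + 0.18 = 0.3600;  k·ωz = 0.3600·-1.8 = -0.6480
ω₁ (FL) = (vx − vy − k·ωz)/r = 0.8980/0.06 = 14.9667
ω₂ (FR) = (vx + vy + k·ωz)/r = 0.3020/0.06 = 5.0333
ω₃ (RL) = (vx + vy − k·ωz)/r = 1.5980/0.06 = 26.6333
ω₄ (RR) = (vx − vy + k·ωz)/r = -0.3980/0.06 = -6.6333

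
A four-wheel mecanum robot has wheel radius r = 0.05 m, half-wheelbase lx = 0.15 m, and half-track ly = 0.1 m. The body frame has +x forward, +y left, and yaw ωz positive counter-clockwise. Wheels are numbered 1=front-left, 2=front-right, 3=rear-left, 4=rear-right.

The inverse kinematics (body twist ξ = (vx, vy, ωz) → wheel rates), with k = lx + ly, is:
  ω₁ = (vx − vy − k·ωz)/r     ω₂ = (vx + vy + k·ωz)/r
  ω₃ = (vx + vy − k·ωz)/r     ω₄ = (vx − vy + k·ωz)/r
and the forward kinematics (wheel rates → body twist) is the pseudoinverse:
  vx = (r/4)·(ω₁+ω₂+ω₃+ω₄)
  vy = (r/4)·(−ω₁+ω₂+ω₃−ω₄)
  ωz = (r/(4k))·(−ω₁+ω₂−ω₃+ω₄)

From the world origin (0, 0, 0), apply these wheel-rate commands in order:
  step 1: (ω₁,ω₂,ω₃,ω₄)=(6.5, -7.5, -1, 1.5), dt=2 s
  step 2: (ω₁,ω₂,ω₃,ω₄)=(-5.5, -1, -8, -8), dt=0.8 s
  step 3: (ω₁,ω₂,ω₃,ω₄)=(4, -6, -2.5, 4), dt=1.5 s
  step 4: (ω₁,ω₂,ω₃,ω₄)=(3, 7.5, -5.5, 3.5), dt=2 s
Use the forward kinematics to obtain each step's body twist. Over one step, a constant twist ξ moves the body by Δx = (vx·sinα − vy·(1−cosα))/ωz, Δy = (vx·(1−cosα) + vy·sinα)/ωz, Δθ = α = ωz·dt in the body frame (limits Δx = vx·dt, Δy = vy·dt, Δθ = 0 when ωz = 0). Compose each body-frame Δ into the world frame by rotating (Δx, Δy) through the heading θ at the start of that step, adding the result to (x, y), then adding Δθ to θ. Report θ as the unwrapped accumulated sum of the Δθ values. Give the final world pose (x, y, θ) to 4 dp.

step 1: ξ=(vx,vy,ωz)=(-0.0062, -0.2063, -0.5750), dt=2.0 → body Δ=(-0.2221, -0.3210, -1.1500) → world pose (-0.2221, -0.3210, -1.1500)
step 2: ξ=(vx,vy,ωz)=(-0.2812, 0.0563, 0.2250), dt=0.8 → body Δ=(-0.2278, 0.0246, 0.1800) → world pose (-0.2927, -0.1030, -0.9700)
step 3: ξ=(vx,vy,ωz)=(-0.0063, -0.2063, -0.1750), dt=1.5 → body Δ=(-0.0496, -0.3046, -0.2625) → world pose (-0.5721, -0.2342, -1.2325)
step 4: ξ=(vx,vy,ωz)=(0.1063, -0.0563, 0.6750), dt=2.0 → body Δ=(0.2187, 0.0416, 1.3500) → world pose (-0.4602, -0.4267, 0.1175)

(-0.4602, -0.4267, 0.1175)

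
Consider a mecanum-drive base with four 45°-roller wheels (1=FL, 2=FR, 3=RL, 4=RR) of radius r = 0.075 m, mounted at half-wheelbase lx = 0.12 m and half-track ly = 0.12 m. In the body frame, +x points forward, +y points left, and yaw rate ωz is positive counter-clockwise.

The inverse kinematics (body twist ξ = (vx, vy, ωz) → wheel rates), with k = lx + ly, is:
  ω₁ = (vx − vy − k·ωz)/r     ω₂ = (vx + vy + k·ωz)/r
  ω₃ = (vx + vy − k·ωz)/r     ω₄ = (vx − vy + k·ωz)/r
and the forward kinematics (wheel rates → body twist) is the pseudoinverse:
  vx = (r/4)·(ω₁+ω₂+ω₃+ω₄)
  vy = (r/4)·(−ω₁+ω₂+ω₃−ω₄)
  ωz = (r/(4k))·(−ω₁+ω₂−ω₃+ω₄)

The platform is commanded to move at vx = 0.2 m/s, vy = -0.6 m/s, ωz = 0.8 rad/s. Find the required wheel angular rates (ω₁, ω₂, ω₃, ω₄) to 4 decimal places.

k = lx + ly = 0.12 + 0.12 = 0.2400;  k·ωz = 0.2400·0.8 = 0.1920
ω₁ (FL) = (vx − vy − k·ωz)/r = 0.6080/0.075 = 8.1067
ω₂ (FR) = (vx + vy + k·ωz)/r = -0.2080/0.075 = -2.7733
ω₃ (RL) = (vx + vy − k·ωz)/r = -0.5920/0.075 = -7.8933
ω₄ (RR) = (vx − vy + k·ωz)/r = 0.9920/0.075 = 13.2267

(8.1067, -2.7733, -7.8933, 13.2267)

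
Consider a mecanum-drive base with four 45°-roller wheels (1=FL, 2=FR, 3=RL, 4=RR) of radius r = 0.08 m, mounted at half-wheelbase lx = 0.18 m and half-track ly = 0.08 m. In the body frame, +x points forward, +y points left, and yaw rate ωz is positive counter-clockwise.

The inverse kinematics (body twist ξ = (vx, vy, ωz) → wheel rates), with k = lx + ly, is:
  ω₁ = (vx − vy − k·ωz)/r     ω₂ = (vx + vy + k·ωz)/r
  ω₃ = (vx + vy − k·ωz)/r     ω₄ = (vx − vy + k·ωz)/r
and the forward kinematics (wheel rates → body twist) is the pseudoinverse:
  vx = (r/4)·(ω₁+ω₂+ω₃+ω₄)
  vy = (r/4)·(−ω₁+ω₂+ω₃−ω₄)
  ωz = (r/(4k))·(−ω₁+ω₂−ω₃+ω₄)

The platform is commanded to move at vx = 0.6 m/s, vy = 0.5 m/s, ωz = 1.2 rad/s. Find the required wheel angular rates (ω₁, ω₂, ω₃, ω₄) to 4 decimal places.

(-2.6500, 17.6500, 9.8500, 5.1500)

k = lx + ly = 0.18 + 0.08 = 0.2600;  k·ωz = 0.2600·1.2 = 0.3120
ω₁ (FL) = (vx − vy − k·ωz)/r = -0.2120/0.08 = -2.6500
ω₂ (FR) = (vx + vy + k·ωz)/r = 1.4120/0.08 = 17.6500
ω₃ (RL) = (vx + vy − k·ωz)/r = 0.7880/0.08 = 9.8500
ω₄ (RR) = (vx − vy + k·ωz)/r = 0.4120/0.08 = 5.1500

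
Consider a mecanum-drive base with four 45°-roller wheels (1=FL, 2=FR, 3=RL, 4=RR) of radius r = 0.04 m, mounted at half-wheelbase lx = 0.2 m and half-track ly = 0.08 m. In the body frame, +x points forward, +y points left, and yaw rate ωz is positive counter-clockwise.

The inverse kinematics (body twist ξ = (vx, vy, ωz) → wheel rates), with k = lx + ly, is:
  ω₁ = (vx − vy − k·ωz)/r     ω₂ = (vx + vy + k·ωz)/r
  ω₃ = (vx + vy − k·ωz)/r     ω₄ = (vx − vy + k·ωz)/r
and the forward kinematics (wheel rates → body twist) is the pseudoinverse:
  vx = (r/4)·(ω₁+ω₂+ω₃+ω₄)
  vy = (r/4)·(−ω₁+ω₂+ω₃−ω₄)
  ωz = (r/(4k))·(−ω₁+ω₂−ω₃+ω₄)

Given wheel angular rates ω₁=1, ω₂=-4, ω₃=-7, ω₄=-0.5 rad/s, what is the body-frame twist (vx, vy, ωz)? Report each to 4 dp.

(-0.1050, -0.1150, 0.0536)

k = lx + ly = 0.2 + 0.08 = 0.2800
ω₁+ω₂+ω₃+ω₄ = -10.5000  →  vx = (0.04/4)·-10.5000 = -0.1050
−ω₁+ω₂+ω₃−ω₄ = -11.5000  →  vy = (0.04/4)·-11.5000 = -0.1150
−ω₁+ω₂−ω₃+ω₄ = 1.5000  →  ωz = (0.04/1.1200)·1.5000 = 0.0536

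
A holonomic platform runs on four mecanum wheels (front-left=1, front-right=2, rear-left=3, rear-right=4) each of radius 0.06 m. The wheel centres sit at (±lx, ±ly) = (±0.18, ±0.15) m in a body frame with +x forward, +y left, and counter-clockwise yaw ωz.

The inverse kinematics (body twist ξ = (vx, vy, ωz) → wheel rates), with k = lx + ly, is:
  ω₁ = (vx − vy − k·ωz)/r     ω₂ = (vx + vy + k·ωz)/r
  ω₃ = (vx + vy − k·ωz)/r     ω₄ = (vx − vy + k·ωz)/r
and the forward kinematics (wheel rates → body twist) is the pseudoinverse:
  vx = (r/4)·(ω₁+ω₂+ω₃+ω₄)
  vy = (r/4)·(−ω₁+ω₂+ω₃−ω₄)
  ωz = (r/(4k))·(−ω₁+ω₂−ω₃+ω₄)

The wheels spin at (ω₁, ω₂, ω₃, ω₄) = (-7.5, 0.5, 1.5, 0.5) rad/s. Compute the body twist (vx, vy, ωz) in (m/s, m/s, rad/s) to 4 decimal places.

(-0.0750, 0.1350, 0.3182)

k = lx + ly = 0.18 + 0.15 = 0.3300
ω₁+ω₂+ω₃+ω₄ = -5.0000  →  vx = (0.06/4)·-5.0000 = -0.0750
−ω₁+ω₂+ω₃−ω₄ = 9.0000  →  vy = (0.06/4)·9.0000 = 0.1350
−ω₁+ω₂−ω₃+ω₄ = 7.0000  →  ωz = (0.06/1.3200)·7.0000 = 0.3182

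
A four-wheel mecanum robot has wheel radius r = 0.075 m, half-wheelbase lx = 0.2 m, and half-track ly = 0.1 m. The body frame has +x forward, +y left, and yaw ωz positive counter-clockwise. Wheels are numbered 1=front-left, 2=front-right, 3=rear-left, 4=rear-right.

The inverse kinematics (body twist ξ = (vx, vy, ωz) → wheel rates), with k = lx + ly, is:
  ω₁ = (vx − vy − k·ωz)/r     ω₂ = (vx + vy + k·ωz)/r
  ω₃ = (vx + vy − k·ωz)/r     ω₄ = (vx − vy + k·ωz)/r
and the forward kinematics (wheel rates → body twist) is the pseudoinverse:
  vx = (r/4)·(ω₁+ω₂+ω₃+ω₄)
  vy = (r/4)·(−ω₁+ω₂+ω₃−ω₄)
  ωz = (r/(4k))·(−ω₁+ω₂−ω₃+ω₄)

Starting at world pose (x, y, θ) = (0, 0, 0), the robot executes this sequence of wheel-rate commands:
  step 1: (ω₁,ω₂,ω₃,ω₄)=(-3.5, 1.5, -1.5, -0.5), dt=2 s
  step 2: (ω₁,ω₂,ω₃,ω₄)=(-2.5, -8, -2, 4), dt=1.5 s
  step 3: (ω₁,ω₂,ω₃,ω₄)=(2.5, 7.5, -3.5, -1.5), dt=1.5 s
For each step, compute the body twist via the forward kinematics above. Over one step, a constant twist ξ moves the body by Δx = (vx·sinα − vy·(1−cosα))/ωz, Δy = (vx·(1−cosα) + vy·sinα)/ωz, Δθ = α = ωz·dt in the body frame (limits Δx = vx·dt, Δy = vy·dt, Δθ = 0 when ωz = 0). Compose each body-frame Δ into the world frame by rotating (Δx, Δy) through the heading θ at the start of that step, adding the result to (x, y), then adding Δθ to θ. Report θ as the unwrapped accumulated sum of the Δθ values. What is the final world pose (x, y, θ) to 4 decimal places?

step 1: ξ=(vx,vy,ωz)=(-0.0750, 0.0750, 0.3750), dt=2.0 → body Δ=(-0.1900, 0.0827, 0.7500) → world pose (-0.1900, 0.0827, 0.7500)
step 2: ξ=(vx,vy,ωz)=(-0.1594, -0.2156, 0.0312), dt=1.5 → body Δ=(-0.2314, -0.3289, 0.0469) → world pose (-0.1351, -0.3157, 0.7969)
step 3: ξ=(vx,vy,ωz)=(0.0938, 0.0562, 0.4375), dt=1.5 → body Δ=(0.1040, 0.1230, 0.6562) → world pose (-0.1503, -0.1554, 1.4531)

(-0.1503, -0.1554, 1.4531)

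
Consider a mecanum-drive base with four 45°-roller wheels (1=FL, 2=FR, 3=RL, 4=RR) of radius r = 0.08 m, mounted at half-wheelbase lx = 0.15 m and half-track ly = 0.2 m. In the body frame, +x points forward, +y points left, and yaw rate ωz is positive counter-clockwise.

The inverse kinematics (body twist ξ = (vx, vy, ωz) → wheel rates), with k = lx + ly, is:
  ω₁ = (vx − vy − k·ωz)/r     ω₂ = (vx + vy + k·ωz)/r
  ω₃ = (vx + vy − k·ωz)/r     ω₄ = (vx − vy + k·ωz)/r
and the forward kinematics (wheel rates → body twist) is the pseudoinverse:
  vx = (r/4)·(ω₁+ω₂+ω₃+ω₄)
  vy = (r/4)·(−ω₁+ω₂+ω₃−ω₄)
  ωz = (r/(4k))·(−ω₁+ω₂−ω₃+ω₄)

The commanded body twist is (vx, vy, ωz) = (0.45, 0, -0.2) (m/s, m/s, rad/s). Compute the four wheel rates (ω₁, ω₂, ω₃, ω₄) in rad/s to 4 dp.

(6.5000, 4.7500, 6.5000, 4.7500)

k = lx + ly = 0.15 + 0.2 = 0.3500;  k·ωz = 0.3500·-0.2 = -0.0700
ω₁ (FL) = (vx − vy − k·ωz)/r = 0.5200/0.08 = 6.5000
ω₂ (FR) = (vx + vy + k·ωz)/r = 0.3800/0.08 = 4.7500
ω₃ (RL) = (vx + vy − k·ωz)/r = 0.5200/0.08 = 6.5000
ω₄ (RR) = (vx − vy + k·ωz)/r = 0.3800/0.08 = 4.7500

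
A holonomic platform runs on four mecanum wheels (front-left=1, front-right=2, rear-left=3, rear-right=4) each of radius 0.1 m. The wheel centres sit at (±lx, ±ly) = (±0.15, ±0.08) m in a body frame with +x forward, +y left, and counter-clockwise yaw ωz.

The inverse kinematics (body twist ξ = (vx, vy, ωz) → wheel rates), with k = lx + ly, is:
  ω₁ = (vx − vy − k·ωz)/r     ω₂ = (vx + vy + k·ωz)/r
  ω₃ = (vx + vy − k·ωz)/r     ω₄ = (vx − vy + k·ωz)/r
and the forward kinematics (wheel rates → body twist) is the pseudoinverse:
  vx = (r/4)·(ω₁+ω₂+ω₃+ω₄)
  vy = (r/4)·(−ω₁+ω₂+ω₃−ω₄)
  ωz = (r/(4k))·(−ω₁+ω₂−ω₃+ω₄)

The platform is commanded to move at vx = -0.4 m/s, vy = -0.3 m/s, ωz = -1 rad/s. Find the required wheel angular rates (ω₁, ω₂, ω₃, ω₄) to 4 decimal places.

k = lx + ly = 0.15 + 0.08 = 0.2300;  k·ωz = 0.2300·-1 = -0.2300
ω₁ (FL) = (vx − vy − k·ωz)/r = 0.1300/0.1 = 1.3000
ω₂ (FR) = (vx + vy + k·ωz)/r = -0.9300/0.1 = -9.3000
ω₃ (RL) = (vx + vy − k·ωz)/r = -0.4700/0.1 = -4.7000
ω₄ (RR) = (vx − vy + k·ωz)/r = -0.3300/0.1 = -3.3000

(1.3000, -9.3000, -4.7000, -3.3000)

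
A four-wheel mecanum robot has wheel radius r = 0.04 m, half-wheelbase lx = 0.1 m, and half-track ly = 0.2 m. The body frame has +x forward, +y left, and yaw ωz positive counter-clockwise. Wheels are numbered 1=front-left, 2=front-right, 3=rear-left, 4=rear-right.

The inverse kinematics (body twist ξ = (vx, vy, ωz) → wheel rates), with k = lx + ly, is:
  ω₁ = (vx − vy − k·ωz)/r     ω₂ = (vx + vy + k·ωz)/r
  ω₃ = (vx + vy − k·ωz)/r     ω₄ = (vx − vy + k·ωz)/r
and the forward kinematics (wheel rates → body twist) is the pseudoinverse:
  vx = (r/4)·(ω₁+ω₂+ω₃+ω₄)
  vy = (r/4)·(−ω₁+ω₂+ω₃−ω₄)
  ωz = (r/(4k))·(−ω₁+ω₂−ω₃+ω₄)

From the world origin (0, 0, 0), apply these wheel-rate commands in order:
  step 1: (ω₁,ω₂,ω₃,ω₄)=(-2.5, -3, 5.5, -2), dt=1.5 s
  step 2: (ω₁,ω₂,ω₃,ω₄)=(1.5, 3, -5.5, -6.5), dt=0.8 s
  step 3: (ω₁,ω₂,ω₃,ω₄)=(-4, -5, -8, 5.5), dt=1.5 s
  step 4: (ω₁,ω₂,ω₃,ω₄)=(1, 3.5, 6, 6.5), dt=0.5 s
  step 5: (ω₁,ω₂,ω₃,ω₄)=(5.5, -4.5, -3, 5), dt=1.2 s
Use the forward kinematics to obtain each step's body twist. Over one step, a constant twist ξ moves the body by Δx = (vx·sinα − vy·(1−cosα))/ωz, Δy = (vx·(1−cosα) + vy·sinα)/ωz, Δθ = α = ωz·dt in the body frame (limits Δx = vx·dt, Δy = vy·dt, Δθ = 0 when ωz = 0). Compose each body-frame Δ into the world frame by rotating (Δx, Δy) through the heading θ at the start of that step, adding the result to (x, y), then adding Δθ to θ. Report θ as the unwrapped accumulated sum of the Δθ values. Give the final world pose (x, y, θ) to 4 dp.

(-0.0739, -0.2199, 0.2083)

step 1: ξ=(vx,vy,ωz)=(-0.0200, 0.0700, -0.2667), dt=1.5 → body Δ=(-0.0085, 0.1081, -0.4000) → world pose (-0.0085, 0.1081, -0.4000)
step 2: ξ=(vx,vy,ωz)=(-0.0750, 0.0250, 0.0167), dt=0.8 → body Δ=(-0.0601, 0.0196, 0.0133) → world pose (-0.0562, 0.1496, -0.3867)
step 3: ξ=(vx,vy,ωz)=(-0.1150, -0.1450, 0.4167), dt=1.5 → body Δ=(-0.0957, -0.2558, 0.6250) → world pose (-0.2413, -0.0512, 0.2383)
step 4: ξ=(vx,vy,ωz)=(0.1700, 0.0200, 0.1000), dt=0.5 → body Δ=(0.0847, 0.0121, 0.0500) → world pose (-0.1619, -0.0194, 0.2883)
step 5: ξ=(vx,vy,ωz)=(0.0300, -0.1800, -0.0667), dt=1.2 → body Δ=(0.0273, -0.2172, -0.0800) → world pose (-0.0739, -0.2199, 0.2083)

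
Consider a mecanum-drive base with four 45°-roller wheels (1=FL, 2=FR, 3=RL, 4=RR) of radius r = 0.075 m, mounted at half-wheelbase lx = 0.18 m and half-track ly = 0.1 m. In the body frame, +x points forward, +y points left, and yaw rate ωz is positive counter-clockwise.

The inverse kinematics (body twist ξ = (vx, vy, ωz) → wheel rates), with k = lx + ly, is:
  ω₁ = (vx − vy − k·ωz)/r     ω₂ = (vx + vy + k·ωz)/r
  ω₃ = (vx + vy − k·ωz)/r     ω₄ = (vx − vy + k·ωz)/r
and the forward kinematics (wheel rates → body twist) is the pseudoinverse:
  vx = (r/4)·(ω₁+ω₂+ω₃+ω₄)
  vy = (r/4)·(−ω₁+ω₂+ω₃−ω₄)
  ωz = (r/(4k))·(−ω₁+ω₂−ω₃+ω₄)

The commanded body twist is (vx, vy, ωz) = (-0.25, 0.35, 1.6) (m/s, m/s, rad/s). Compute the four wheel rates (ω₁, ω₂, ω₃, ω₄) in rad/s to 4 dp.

(-13.9733, 7.3067, -4.6400, -2.0267)

k = lx + ly = 0.18 + 0.1 = 0.2800;  k·ωz = 0.2800·1.6 = 0.4480
ω₁ (FL) = (vx − vy − k·ωz)/r = -1.0480/0.075 = -13.9733
ω₂ (FR) = (vx + vy + k·ωz)/r = 0.5480/0.075 = 7.3067
ω₃ (RL) = (vx + vy − k·ωz)/r = -0.3480/0.075 = -4.6400
ω₄ (RR) = (vx − vy + k·ωz)/r = -0.1520/0.075 = -2.0267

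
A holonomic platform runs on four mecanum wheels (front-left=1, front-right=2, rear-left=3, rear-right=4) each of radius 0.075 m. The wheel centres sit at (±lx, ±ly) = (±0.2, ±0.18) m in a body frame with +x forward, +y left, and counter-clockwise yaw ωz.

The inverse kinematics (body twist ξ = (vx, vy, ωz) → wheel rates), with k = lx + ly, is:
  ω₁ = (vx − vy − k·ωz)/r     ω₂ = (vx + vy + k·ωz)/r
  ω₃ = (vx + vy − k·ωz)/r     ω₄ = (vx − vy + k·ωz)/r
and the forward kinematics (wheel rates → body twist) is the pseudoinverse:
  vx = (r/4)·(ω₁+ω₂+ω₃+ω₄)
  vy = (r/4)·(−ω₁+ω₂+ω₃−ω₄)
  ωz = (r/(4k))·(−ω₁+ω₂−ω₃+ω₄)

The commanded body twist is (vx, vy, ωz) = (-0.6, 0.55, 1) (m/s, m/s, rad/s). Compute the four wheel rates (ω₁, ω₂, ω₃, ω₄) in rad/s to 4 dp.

k = lx + ly = 0.2 + 0.18 = 0.3800;  k·ωz = 0.3800·1 = 0.3800
ω₁ (FL) = (vx − vy − k·ωz)/r = -1.5300/0.075 = -20.4000
ω₂ (FR) = (vx + vy + k·ωz)/r = 0.3300/0.075 = 4.4000
ω₃ (RL) = (vx + vy − k·ωz)/r = -0.4300/0.075 = -5.7333
ω₄ (RR) = (vx − vy + k·ωz)/r = -0.7700/0.075 = -10.2667

(-20.4000, 4.4000, -5.7333, -10.2667)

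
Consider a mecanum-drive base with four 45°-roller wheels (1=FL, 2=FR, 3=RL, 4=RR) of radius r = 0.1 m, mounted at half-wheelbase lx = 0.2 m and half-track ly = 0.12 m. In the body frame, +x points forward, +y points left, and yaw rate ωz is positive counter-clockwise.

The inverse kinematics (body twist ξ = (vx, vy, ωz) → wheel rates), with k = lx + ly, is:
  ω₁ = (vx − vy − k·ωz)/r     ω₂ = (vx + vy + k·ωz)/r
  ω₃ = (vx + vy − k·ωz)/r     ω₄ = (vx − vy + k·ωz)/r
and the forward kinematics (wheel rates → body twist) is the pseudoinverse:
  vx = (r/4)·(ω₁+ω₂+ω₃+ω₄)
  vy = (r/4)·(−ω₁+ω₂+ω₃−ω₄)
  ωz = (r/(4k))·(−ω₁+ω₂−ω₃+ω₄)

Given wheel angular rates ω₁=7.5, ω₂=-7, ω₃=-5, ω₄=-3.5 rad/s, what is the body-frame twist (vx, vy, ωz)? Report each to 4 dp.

k = lx + ly = 0.2 + 0.12 = 0.3200
ω₁+ω₂+ω₃+ω₄ = -8.0000  →  vx = (0.1/4)·-8.0000 = -0.2000
−ω₁+ω₂+ω₃−ω₄ = -16.0000  →  vy = (0.1/4)·-16.0000 = -0.4000
−ω₁+ω₂−ω₃+ω₄ = -13.0000  →  ωz = (0.1/1.2800)·-13.0000 = -1.0156

(-0.2000, -0.4000, -1.0156)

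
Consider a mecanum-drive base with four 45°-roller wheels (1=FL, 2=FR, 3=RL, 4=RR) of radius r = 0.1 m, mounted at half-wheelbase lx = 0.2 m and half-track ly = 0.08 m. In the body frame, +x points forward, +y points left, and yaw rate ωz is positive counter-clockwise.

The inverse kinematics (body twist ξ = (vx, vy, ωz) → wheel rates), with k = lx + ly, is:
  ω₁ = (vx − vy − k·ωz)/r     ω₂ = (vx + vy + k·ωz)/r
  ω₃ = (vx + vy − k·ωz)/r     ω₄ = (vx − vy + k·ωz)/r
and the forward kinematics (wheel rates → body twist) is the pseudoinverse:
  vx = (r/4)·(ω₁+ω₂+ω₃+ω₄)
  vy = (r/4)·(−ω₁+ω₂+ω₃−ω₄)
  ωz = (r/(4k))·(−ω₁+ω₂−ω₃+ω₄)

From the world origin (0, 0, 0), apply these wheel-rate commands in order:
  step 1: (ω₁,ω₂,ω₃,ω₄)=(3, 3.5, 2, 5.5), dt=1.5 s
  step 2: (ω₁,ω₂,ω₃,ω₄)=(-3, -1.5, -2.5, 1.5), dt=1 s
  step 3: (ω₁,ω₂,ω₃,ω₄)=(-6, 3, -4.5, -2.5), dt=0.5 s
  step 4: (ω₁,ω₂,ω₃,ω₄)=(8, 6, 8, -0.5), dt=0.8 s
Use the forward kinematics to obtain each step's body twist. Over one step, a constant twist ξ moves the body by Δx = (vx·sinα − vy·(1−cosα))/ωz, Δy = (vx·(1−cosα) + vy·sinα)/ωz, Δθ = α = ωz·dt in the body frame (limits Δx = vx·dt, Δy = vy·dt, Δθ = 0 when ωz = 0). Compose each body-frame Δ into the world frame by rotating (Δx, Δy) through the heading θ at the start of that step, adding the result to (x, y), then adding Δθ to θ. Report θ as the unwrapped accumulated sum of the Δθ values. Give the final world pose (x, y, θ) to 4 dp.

(0.4162, 0.2323, 0.7679)

step 1: ξ=(vx,vy,ωz)=(0.3500, -0.0750, 0.3571), dt=1.5 → body Δ=(0.5297, 0.0301, 0.5357) → world pose (0.5297, 0.0301, 0.5357)
step 2: ξ=(vx,vy,ωz)=(-0.1375, -0.0625, 0.4911), dt=1.0 → body Δ=(-0.1170, -0.0931, 0.4911) → world pose (0.4766, -0.1097, 1.0268)
step 3: ξ=(vx,vy,ωz)=(-0.2500, 0.1750, 0.9821), dt=0.5 → body Δ=(-0.1411, 0.0539, 0.4911) → world pose (0.3574, -0.2025, 1.5179)
step 4: ξ=(vx,vy,ωz)=(0.5375, 0.1625, -0.9375), dt=0.8 → body Δ=(0.4373, -0.0357, -0.7500) → world pose (0.4162, 0.2323, 0.7679)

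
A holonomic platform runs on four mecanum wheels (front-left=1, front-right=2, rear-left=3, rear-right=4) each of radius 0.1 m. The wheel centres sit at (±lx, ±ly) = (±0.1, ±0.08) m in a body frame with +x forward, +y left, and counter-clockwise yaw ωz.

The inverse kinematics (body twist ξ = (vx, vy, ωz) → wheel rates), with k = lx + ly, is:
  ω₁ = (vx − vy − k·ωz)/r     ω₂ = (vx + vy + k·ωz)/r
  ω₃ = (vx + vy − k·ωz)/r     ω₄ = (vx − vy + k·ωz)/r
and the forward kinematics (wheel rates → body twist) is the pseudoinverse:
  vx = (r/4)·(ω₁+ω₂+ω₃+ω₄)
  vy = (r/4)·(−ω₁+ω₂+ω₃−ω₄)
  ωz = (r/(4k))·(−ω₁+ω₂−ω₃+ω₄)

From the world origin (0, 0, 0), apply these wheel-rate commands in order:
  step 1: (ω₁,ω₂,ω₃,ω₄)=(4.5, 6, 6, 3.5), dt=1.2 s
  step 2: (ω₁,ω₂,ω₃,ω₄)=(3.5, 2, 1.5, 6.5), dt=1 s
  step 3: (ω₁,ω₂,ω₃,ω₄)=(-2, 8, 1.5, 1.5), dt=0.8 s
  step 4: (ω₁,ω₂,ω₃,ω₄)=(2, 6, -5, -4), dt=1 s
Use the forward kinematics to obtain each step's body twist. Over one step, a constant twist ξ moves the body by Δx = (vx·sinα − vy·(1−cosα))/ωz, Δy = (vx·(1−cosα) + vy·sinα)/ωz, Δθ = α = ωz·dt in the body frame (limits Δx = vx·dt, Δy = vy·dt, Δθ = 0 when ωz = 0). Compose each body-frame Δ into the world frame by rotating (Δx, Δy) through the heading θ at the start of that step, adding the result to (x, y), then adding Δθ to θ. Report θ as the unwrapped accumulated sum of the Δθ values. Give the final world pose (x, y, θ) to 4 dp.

step 1: ξ=(vx,vy,ωz)=(0.5000, 0.1000, -0.1389), dt=1.2 → body Δ=(0.6072, 0.0696, -0.1667) → world pose (0.6072, 0.0696, -0.1667)
step 2: ξ=(vx,vy,ωz)=(0.3375, -0.1625, 0.4861), dt=1.0 → body Δ=(0.3631, -0.0757, 0.4861) → world pose (0.9527, -0.0654, 0.3194)
step 3: ξ=(vx,vy,ωz)=(0.2250, 0.2500, 1.3889), dt=0.8 → body Δ=(0.0450, 0.2514, 1.1111) → world pose (0.9165, 0.1875, 1.4306)
step 4: ξ=(vx,vy,ωz)=(-0.0250, 0.0750, 0.6944), dt=1.0 → body Δ=(-0.0481, 0.0608, 0.6944) → world pose (0.8496, 0.1484, 2.1250)

(0.8496, 0.1484, 2.1250)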